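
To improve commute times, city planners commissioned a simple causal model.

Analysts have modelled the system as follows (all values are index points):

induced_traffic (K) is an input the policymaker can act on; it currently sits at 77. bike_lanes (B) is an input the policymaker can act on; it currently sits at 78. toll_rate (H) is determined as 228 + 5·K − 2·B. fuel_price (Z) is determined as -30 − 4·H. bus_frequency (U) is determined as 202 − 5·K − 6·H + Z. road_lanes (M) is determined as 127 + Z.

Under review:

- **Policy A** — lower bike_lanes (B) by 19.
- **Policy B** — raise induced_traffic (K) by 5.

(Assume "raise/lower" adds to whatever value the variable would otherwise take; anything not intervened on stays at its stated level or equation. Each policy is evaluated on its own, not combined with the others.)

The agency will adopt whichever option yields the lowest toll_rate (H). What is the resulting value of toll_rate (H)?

482

Policy A (B − 19):
  K = 77
  B = 78 − 19 = 59
  H = 228 + 5·77 − 2·59 = 495
Policy B (K + 5):
  K = 77 + 5 = 82
  B = 78
  H = 228 + 5·82 − 2·78 = 482
Comparing — Policy A: H=495, Policy B: H=482. Lowest is 482 (Policy B).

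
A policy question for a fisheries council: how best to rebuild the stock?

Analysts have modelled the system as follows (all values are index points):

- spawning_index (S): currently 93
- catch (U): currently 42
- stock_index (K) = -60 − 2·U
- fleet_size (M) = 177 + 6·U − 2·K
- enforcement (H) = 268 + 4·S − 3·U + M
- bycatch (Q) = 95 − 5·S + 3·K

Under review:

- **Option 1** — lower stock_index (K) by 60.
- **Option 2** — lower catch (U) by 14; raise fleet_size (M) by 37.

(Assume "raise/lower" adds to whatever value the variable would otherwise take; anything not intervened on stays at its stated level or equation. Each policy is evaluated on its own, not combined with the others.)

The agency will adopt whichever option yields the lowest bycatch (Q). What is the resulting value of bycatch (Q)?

Option 1 (K − 60):
  S = 93
  U = 42
  K = -60 − 2·42 (−60 from intervention) = -204
  Q = 95 − 5·93 + 3·(-204) = -982
Option 2 (U − 14, M + 37):
  S = 93
  U = 42 − 14 = 28
  K = -60 − 2·28 = -116
  Q = 95 − 5·93 + 3·(-116) = -718
Comparing — Option 1: Q=-982, Option 2: Q=-718. Lowest is -982 (Option 1).

-982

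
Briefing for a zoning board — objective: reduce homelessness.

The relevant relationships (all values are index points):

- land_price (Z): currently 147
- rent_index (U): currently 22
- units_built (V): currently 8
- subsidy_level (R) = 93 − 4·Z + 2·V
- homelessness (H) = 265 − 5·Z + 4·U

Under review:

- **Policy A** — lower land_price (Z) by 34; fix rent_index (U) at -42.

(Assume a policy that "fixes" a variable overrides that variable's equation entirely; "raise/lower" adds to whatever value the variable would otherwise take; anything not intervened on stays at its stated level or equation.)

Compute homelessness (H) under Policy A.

-468

Policy A (Z − 34, U := -42):
  Z = 147 − 34 = 113
  U = -42
  H = 265 − 5·113 + 4·(-42) = -468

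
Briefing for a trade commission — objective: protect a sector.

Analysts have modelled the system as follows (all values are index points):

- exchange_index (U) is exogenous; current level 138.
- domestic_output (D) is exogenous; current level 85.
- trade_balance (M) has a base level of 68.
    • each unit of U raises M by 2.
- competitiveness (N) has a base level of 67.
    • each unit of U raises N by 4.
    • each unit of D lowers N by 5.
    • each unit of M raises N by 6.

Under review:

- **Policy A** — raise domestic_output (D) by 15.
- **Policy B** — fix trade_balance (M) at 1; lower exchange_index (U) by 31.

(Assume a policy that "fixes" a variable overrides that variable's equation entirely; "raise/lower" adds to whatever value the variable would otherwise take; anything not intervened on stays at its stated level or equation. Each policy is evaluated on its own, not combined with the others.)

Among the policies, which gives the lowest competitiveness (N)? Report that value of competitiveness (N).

Policy A (D + 15):
  U = 138
  D = 85 + 15 = 100
  M = 68 + 2·138 = 344
  N = 67 + 4·138 − 5·100 + 6·344 = 2183
Policy B (M := 1, U − 31):
  U = 138 − 31 = 107
  D = 85
  M = 1
  N = 67 + 4·107 − 5·85 + 6·1 = 76
Comparing — Policy A: N=2183, Policy B: N=76. Lowest is 76 (Policy B).

76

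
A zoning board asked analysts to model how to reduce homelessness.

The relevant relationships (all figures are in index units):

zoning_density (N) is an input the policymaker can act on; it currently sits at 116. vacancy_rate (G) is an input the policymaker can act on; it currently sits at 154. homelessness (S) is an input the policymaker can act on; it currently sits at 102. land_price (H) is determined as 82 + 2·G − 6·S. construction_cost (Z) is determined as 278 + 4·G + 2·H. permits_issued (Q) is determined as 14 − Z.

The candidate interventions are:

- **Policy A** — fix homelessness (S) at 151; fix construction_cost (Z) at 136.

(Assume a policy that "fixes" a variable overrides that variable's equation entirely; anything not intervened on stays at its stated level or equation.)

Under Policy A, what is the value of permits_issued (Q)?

-122

Policy A (S := 151, Z := 136):
  G = 154
  S = 151
  H = 82 + 2·154 − 6·151 = -516
  Z = 136
  Q = 14 − 136 = -122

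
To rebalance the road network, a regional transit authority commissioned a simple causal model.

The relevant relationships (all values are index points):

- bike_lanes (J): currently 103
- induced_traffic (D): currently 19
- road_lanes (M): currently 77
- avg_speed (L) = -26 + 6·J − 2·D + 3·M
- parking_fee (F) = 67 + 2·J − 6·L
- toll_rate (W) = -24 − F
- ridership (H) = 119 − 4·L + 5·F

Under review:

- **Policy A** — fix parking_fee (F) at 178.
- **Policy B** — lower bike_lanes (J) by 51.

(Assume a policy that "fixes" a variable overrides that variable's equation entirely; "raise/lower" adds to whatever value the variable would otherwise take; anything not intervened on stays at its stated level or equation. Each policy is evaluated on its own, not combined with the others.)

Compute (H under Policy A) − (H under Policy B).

13181

Policy A (F := 178):
  J = 103
  D = 19
  M = 77
  L = -26 + 6·103 − 2·19 + 3·77 = 785
  F = 178
  H = 119 − 4·785 + 5·178 = -2131
Policy B (J − 51):
  J = 103 − 51 = 52
  D = 19
  M = 77
  L = -26 + 6·52 − 2·19 + 3·77 = 479
  F = 67 + 2·52 − 6·479 = -2703
  H = 119 − 4·479 + 5·(-2703) = -15312
H: -2131 − (-15312) = 13181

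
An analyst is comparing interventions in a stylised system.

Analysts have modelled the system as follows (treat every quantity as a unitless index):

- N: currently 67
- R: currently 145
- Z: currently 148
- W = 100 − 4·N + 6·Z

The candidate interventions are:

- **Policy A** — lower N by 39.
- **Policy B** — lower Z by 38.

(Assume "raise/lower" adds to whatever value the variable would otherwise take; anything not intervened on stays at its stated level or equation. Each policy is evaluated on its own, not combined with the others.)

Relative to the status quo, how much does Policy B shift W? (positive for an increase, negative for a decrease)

-228

Baseline:
  N = 67
  Z = 148
  W = 100 − 4·67 + 6·148 = 720
Policy B (Z − 38):
  N = 67
  Z = 148 − 38 = 110
  W = 100 − 4·67 + 6·110 = 492
Change in W: 492 − 720 = -228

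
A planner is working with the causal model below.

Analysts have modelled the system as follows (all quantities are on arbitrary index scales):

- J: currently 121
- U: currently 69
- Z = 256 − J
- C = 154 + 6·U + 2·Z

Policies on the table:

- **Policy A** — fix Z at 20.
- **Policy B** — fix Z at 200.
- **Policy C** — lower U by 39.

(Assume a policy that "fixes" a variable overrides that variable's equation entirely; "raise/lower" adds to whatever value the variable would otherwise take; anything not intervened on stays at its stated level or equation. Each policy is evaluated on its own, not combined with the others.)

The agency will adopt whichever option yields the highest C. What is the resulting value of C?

Policy A (Z := 20):
  J = 121
  U = 69
  Z = 20
  C = 154 + 6·69 + 2·20 = 608
Policy B (Z := 200):
  J = 121
  U = 69
  Z = 200
  C = 154 + 6·69 + 2·200 = 968
Policy C (U − 39):
  J = 121
  U = 69 − 39 = 30
  Z = 256 − 121 = 135
  C = 154 + 6·30 + 2·135 = 604
Comparing — Policy A: C=608, Policy B: C=968, Policy C: C=604. Highest is 968 (Policy B).

968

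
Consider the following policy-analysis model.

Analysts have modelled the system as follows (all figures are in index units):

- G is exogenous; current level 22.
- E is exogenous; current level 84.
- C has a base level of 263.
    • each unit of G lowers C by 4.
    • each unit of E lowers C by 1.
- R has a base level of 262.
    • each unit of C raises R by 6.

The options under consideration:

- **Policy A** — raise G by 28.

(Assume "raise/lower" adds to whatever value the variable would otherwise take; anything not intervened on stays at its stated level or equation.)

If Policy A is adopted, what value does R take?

Policy A (G + 28):
  G = 22 + 28 = 50
  E = 84
  C = 263 − 4·50 − 84 = -21
  R = 262 + 6·(-21) = 136

136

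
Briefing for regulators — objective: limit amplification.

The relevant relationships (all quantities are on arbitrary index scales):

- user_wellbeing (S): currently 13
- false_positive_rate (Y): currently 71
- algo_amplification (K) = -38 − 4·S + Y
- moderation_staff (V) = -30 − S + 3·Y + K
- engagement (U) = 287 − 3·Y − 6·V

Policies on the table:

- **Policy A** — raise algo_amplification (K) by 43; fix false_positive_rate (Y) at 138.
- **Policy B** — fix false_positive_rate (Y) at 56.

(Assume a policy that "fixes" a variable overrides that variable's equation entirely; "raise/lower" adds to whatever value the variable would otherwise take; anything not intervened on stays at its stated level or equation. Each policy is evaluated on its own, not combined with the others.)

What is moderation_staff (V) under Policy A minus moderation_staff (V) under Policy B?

Policy A (K + 43, Y := 138):
  S = 13
  Y = 138
  K = -38 − 4·13 + 138 (+43 from intervention) = 91
  V = -30 − 13 + 3·138 + 91 = 462
Policy B (Y := 56):
  S = 13
  Y = 56
  K = -38 − 4·13 + 56 = -34
  V = -30 − 13 + 3·56 + (-34) = 91
V: 462 − 91 = 371

371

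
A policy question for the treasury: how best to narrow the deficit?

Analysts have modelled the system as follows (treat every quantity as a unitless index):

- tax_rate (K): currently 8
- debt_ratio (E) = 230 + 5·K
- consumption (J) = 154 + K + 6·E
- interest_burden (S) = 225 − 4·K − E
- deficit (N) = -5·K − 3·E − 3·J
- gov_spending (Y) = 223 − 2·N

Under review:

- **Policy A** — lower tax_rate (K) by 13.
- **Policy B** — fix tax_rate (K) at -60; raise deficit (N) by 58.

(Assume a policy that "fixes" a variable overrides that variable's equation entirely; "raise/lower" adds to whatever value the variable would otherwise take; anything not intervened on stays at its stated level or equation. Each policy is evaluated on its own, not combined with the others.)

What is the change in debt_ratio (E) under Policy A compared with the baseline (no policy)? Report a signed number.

Baseline:
  K = 8
  E = 230 + 5·8 = 270
Policy A (K − 13):
  K = 8 − 13 = -5
  E = 230 + 5·(-5) = 205
Change in E: 205 − 270 = -65

-65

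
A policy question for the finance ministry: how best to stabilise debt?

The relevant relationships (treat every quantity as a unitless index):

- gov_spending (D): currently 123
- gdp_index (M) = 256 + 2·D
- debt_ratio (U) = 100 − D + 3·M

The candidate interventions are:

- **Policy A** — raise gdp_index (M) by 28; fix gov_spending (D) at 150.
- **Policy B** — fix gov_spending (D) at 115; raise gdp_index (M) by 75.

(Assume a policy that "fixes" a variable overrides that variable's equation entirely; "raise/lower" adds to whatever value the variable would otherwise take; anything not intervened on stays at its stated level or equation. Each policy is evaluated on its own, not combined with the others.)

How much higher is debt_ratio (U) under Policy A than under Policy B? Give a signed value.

34

Policy A (M + 28, D := 150):
  D = 150
  M = 256 + 2·150 (+28 from intervention) = 584
  U = 100 − 150 + 3·584 = 1702
Policy B (D := 115, M + 75):
  D = 115
  M = 256 + 2·115 (+75 from intervention) = 561
  U = 100 − 115 + 3·561 = 1668
U: 1702 − 1668 = 34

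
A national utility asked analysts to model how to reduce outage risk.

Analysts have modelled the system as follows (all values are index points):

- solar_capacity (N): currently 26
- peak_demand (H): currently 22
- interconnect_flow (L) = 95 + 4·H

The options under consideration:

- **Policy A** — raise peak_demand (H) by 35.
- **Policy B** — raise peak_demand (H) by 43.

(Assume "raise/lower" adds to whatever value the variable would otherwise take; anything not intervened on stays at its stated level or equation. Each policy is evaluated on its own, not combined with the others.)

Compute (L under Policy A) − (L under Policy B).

-32

Policy A (H + 35):
  H = 22 + 35 = 57
  L = 95 + 4·57 = 323
Policy B (H + 43):
  H = 22 + 43 = 65
  L = 95 + 4·65 = 355
L: 323 − 355 = -32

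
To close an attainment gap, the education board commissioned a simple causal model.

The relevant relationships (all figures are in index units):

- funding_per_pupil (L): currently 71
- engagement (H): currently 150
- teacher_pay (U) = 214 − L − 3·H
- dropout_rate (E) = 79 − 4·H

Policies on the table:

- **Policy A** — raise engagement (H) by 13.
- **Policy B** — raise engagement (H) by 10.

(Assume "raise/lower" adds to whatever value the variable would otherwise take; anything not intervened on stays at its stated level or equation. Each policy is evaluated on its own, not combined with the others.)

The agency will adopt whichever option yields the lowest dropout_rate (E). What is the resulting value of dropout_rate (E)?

-573

Policy A (H + 13):
  H = 150 + 13 = 163
  E = 79 − 4·163 = -573
Policy B (H + 10):
  H = 150 + 10 = 160
  E = 79 − 4·160 = -561
Comparing — Policy A: E=-573, Policy B: E=-561. Lowest is -573 (Policy A).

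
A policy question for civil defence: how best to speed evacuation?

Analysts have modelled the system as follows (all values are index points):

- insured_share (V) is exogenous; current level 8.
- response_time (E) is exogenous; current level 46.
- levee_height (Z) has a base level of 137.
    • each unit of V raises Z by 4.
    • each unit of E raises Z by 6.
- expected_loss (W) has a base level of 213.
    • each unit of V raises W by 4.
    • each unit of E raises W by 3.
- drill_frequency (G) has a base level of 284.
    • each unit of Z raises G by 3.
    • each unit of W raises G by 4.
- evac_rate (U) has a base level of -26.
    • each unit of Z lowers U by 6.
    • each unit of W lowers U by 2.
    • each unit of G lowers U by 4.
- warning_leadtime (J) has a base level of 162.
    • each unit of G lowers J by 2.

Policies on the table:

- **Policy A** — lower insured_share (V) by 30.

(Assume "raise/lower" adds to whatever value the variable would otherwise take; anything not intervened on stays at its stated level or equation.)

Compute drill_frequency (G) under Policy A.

2311

Policy A (V − 30):
  V = 8 − 30 = -22
  E = 46
  Z = 137 + 4·(-22) + 6·46 = 325
  W = 213 + 4·(-22) + 3·46 = 263
  G = 284 + 3·325 + 4·263 = 2311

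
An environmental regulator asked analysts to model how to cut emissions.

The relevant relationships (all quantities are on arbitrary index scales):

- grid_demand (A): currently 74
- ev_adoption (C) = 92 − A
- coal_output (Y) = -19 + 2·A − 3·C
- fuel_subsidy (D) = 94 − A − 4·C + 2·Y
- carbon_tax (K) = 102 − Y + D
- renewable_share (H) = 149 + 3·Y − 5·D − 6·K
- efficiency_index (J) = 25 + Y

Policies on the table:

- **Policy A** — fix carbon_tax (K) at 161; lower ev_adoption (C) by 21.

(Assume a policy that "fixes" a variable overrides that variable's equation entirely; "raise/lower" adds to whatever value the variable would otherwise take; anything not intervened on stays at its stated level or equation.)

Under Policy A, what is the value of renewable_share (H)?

-1943

Policy A (K := 161, C − 21):
  A = 74
  C = 92 − 74 (−21 from intervention) = -3
  Y = -19 + 2·74 − 3·(-3) = 138
  D = 94 − 74 − 4·(-3) + 2·138 = 308
  K = 161
  H = 149 + 3·138 − 5·308 − 6·161 = -1943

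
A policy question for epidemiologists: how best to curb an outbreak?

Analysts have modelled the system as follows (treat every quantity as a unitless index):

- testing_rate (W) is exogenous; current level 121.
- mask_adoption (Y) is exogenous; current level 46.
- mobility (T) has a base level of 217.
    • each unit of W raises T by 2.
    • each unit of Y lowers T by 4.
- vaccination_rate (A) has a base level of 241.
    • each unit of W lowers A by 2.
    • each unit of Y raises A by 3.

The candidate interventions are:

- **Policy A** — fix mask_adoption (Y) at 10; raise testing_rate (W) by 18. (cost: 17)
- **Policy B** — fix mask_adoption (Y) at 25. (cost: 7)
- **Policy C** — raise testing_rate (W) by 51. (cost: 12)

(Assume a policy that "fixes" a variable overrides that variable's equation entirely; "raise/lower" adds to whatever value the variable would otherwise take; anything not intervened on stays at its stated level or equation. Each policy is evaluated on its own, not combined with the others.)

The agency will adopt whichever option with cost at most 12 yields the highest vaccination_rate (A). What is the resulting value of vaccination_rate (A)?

Policy B (Y := 25):
  W = 121
  Y = 25
  A = 241 − 2·121 + 3·25 = 74
Policy C (W + 51):
  W = 121 + 51 = 172
  Y = 46
  A = 241 − 2·172 + 3·46 = 35
Comparing — Policy B: A=74, Policy C: A=35. Highest is 74 (Policy B).

74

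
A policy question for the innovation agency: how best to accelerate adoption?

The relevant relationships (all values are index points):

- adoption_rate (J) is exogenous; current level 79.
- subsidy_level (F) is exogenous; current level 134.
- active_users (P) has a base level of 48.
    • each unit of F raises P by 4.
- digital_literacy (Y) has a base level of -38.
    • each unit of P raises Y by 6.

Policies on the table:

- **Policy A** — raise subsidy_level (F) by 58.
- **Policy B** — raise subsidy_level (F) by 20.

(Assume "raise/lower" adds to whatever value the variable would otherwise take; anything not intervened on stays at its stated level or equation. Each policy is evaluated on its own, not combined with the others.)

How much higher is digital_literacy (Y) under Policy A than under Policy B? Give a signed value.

912

Policy A (F + 58):
  F = 134 + 58 = 192
  P = 48 + 4·192 = 816
  Y = -38 + 6·816 = 4858
Policy B (F + 20):
  F = 134 + 20 = 154
  P = 48 + 4·154 = 664
  Y = -38 + 6·664 = 3946
Y: 4858 − 3946 = 912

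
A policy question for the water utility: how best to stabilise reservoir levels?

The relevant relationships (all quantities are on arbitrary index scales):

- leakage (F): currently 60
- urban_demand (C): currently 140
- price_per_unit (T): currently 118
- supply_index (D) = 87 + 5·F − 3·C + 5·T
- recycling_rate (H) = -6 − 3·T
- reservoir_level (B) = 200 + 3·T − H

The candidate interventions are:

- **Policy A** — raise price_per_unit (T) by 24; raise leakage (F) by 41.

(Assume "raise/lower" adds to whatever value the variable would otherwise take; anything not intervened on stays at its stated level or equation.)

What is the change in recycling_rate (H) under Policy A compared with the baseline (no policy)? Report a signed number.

Baseline:
  T = 118
  H = -6 − 3·118 = -360
Policy A (T + 24, F + 41):
  T = 118 + 24 = 142
  H = -6 − 3·142 = -432
Change in H: -432 − (-360) = -72

-72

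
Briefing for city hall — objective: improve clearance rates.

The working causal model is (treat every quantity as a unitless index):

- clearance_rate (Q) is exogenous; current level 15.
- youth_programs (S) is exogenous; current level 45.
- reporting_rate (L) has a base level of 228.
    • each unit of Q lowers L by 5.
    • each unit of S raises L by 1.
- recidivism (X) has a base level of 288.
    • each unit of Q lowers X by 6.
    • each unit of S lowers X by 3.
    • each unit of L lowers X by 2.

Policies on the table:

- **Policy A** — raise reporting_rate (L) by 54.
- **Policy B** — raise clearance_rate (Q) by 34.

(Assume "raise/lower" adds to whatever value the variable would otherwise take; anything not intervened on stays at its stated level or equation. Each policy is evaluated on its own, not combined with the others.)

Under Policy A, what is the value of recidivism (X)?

-441

Policy A (L + 54):
  Q = 15
  S = 45
  L = 228 − 5·15 + 45 (+54 from intervention) = 252
  X = 288 − 6·15 − 3·45 − 2·252 = -441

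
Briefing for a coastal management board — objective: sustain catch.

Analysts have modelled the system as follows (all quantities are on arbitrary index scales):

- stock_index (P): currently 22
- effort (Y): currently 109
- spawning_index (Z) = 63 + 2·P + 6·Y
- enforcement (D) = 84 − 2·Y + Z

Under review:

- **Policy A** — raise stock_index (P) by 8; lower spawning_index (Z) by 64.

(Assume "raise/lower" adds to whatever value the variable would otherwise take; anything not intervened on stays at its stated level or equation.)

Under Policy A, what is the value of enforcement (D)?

Policy A (P + 8, Z − 64):
  P = 22 + 8 = 30
  Y = 109
  Z = 63 + 2·30 + 6·109 (−64 from intervention) = 713
  D = 84 − 2·109 + 713 = 579

579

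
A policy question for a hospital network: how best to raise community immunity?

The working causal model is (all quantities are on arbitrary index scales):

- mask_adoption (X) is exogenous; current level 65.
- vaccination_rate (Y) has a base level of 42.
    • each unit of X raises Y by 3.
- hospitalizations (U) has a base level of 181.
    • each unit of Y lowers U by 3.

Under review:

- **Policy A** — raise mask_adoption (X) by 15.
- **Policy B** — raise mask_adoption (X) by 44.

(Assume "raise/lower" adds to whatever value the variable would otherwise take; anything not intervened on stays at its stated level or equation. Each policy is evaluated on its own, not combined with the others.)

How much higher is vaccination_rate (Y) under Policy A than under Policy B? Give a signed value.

-87

Policy A (X + 15):
  X = 65 + 15 = 80
  Y = 42 + 3·80 = 282
Policy B (X + 44):
  X = 65 + 44 = 109
  Y = 42 + 3·109 = 369
Y: 282 − 369 = -87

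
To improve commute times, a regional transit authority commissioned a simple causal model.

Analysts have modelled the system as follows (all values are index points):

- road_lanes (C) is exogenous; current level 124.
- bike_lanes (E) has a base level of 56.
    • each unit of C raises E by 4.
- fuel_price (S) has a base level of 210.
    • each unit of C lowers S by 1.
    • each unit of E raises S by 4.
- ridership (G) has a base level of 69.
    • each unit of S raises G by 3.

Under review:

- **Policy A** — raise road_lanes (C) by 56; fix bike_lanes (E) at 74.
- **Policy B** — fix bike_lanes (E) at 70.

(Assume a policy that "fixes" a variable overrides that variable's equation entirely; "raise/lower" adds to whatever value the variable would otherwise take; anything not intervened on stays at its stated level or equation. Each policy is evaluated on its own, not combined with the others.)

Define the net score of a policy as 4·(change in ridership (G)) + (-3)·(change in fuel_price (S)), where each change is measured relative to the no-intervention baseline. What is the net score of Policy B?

Baseline:
  C = 124
  E = 56 + 4·124 = 552
  S = 210 − 124 + 4·552 = 2294
  G = 69 + 3·2294 = 6951
Policy B (E := 70):
  C = 124
  E = 70
  S = 210 − 124 + 4·70 = 366
  G = 69 + 3·366 = 1167
ΔG = 1167 − 6951 = -5784; ΔS = 366 − 2294 = -1928
Score = 4·(-5784) + (-3)·(-1928) = -17352

-17352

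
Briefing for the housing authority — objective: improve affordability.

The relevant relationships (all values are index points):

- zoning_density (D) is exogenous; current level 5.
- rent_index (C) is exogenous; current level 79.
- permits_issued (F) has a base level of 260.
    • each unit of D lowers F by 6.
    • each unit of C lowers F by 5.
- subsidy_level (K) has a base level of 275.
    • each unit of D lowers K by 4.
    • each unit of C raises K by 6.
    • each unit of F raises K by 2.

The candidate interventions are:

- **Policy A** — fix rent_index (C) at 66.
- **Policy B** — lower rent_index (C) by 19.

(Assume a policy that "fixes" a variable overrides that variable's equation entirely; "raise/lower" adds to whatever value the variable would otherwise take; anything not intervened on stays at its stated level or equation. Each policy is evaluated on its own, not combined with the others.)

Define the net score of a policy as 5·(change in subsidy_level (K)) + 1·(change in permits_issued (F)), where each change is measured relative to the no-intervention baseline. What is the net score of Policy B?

Baseline:
  D = 5
  C = 79
  F = 260 − 6·5 − 5·79 = -165
  K = 275 − 4·5 + 6·79 + 2·(-165) = 399
Policy B (C − 19):
  D = 5
  C = 79 − 19 = 60
  F = 260 − 6·5 − 5·60 = -70
  K = 275 − 4·5 + 6·60 + 2·(-70) = 475
ΔK = 475 − 399 = 76; ΔF = -70 − (-165) = 95
Score = 5·76 + 1·95 = 475

475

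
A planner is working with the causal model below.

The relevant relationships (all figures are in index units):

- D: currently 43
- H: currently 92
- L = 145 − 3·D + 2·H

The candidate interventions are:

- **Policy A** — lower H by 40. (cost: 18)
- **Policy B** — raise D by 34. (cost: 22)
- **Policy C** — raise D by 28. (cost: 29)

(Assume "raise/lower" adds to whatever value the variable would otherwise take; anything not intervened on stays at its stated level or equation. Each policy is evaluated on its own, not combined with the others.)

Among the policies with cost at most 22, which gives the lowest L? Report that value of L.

Policy A (H − 40):
  D = 43
  H = 92 − 40 = 52
  L = 145 − 3·43 + 2·52 = 120
Policy B (D + 34):
  D = 43 + 34 = 77
  H = 92
  L = 145 − 3·77 + 2·92 = 98
Comparing — Policy A: L=120, Policy B: L=98. Lowest is 98 (Policy B).

98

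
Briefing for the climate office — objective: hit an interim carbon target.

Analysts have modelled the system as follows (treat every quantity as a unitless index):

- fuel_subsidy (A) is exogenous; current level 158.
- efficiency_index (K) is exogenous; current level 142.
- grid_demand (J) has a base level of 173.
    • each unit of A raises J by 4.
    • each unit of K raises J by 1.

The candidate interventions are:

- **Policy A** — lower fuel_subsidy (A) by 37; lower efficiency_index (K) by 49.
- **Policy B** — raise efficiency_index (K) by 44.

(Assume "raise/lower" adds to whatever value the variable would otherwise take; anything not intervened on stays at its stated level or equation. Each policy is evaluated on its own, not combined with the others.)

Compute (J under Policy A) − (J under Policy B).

-241

Policy A (A − 37, K − 49):
  A = 158 − 37 = 121
  K = 142 − 49 = 93
  J = 173 + 4·121 + 93 = 750
Policy B (K + 44):
  A = 158
  K = 142 + 44 = 186
  J = 173 + 4·158 + 186 = 991
J: 750 − 991 = -241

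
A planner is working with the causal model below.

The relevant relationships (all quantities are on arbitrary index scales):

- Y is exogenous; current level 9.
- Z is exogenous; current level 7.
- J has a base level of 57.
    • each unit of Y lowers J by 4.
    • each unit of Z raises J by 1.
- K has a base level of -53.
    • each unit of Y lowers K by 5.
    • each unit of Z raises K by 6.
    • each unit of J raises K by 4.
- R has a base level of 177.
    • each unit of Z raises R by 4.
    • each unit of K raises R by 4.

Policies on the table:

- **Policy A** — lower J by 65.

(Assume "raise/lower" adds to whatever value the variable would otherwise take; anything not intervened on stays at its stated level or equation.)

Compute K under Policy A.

Policy A (J − 65):
  Y = 9
  Z = 7
  J = 57 − 4·9 + 7 (−65 from intervention) = -37
  K = -53 − 5·9 + 6·7 + 4·(-37) = -204

-204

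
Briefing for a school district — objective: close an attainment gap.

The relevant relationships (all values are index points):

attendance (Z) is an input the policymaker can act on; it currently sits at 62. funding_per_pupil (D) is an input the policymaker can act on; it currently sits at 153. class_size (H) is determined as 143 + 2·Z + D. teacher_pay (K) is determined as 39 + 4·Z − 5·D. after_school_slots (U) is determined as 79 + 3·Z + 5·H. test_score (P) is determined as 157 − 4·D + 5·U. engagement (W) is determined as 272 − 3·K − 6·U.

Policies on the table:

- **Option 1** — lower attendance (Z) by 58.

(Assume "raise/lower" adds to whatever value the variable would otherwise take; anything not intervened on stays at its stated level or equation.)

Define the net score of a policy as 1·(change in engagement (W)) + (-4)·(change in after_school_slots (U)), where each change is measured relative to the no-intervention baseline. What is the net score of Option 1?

8236

Baseline:
  Z = 62
  D = 153
  H = 143 + 2·62 + 153 = 420
  K = 39 + 4·62 − 5·153 = -478
  U = 79 + 3·62 + 5·420 = 2365
  W = 272 − 3·(-478) − 6·2365 = -12484
Option 1 (Z − 58):
  Z = 62 − 58 = 4
  D = 153
  H = 143 + 2·4 + 153 = 304
  K = 39 + 4·4 − 5·153 = -710
  U = 79 + 3·4 + 5·304 = 1611
  W = 272 − 3·(-710) − 6·1611 = -7264
ΔW = -7264 − (-12484) = 5220; ΔU = 1611 − 2365 = -754
Score = 1·5220 + (-4)·(-754) = 8236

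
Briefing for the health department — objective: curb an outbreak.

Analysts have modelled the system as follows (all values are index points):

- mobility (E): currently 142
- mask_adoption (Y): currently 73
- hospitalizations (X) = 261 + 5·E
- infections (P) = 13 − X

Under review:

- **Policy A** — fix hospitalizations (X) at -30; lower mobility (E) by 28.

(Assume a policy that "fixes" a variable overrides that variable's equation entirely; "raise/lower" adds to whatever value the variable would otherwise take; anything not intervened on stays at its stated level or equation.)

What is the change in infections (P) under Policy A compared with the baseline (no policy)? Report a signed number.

Baseline:
  E = 142
  X = 261 + 5·142 = 971
  P = 13 − 971 = -958
Policy A (X := -30, E − 28):
  E = 142 − 28 = 114
  X = -30
  P = 13 − (-30) = 43
Change in P: 43 − (-958) = 1001

1001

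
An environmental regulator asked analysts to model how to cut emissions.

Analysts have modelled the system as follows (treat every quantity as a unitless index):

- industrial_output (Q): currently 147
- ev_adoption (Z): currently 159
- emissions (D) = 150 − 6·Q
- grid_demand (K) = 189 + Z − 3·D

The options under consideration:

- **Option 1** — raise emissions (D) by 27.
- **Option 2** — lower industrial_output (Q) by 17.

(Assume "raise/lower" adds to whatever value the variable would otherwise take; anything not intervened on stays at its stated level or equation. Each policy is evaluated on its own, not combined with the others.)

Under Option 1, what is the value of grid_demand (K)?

2463

Option 1 (D + 27):
  Q = 147
  Z = 159
  D = 150 − 6·147 (+27 from intervention) = -705
  K = 189 + 159 − 3·(-705) = 2463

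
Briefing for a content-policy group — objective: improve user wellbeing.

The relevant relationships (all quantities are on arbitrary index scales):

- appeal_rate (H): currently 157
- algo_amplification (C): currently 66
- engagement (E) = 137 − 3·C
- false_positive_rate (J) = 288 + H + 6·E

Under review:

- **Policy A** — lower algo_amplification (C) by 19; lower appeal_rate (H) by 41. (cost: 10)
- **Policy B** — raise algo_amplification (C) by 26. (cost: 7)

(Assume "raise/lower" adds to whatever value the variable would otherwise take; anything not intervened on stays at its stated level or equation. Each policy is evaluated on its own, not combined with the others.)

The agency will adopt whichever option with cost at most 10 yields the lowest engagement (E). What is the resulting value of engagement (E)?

Policy A (C − 19, H − 41):
  C = 66 − 19 = 47
  E = 137 − 3·47 = -4
Policy B (C + 26):
  C = 66 + 26 = 92
  E = 137 − 3·92 = -139
Comparing — Policy A: E=-4, Policy B: E=-139. Lowest is -139 (Policy B).

-139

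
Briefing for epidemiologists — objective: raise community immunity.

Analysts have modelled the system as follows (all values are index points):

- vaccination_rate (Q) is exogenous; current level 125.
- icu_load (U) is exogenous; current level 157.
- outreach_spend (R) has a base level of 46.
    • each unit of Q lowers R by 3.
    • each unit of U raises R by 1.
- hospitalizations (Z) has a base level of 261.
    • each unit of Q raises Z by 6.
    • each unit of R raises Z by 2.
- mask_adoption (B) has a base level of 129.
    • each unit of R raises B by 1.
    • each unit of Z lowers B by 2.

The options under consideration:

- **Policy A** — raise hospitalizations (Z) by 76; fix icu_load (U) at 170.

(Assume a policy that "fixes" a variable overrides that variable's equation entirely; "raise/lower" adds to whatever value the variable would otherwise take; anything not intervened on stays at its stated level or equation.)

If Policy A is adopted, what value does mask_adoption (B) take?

Policy A (Z + 76, U := 170):
  Q = 125
  U = 170
  R = 46 − 3·125 + 170 = -159
  Z = 261 + 6·125 + 2·(-159) (+76 from intervention) = 769
  B = 129 + (-159) − 2·769 = -1568

-1568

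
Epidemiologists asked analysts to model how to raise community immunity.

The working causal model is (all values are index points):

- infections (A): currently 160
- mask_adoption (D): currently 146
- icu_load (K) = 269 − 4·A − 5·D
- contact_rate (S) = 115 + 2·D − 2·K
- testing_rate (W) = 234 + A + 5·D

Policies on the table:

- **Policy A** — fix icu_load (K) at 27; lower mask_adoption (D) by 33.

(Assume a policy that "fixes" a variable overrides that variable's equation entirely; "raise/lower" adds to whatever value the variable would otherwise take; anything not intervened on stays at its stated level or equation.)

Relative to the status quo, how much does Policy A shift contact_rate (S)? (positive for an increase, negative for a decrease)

Baseline:
  A = 160
  D = 146
  K = 269 − 4·160 − 5·146 = -1101
  S = 115 + 2·146 − 2·(-1101) = 2609
Policy A (K := 27, D − 33):
  A = 160
  D = 146 − 33 = 113
  K = 27
  S = 115 + 2·113 − 2·27 = 287
Change in S: 287 − 2609 = -2322

-2322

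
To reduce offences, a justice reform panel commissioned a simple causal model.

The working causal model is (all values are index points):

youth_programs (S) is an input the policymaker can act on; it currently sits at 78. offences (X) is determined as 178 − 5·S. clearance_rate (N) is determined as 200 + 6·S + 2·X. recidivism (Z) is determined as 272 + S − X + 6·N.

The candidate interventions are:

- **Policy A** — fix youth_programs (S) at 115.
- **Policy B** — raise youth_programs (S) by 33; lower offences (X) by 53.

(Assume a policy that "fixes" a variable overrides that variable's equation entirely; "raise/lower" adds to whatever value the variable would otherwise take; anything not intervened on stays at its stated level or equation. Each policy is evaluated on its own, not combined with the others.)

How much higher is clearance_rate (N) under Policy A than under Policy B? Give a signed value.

90

Policy A (S := 115):
  S = 115
  X = 178 − 5·115 = -397
  N = 200 + 6·115 + 2·(-397) = 96
Policy B (S + 33, X − 53):
  S = 78 + 33 = 111
  X = 178 − 5·111 (−53 from intervention) = -430
  N = 200 + 6·111 + 2·(-430) = 6
N: 96 − 6 = 90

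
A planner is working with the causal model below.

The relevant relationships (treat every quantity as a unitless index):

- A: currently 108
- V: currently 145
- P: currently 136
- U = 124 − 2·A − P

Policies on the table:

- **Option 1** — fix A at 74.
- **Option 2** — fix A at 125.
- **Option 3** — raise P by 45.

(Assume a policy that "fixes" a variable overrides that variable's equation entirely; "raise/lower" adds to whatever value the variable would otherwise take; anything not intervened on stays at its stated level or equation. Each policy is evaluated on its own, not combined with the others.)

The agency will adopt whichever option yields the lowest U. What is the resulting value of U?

Option 1 (A := 74):
  A = 74
  P = 136
  U = 124 − 2·74 − 136 = -160
Option 2 (A := 125):
  A = 125
  P = 136
  U = 124 − 2·125 − 136 = -262
Option 3 (P + 45):
  A = 108
  P = 136 + 45 = 181
  U = 124 − 2·108 − 181 = -273
Comparing — Option 1: U=-160, Option 2: U=-262, Option 3: U=-273. Lowest is -273 (Option 3).

-273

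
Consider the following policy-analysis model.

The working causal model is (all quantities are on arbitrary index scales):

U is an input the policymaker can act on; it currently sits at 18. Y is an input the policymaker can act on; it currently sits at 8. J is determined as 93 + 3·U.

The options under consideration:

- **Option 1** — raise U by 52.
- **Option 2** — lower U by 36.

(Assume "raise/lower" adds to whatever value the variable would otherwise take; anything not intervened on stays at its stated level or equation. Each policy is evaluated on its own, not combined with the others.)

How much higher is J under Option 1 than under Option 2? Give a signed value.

Option 1 (U + 52):
  U = 18 + 52 = 70
  J = 93 + 3·70 = 303
Option 2 (U − 36):
  U = 18 − 36 = -18
  J = 93 + 3·(-18) = 39
J: 303 − 39 = 264

264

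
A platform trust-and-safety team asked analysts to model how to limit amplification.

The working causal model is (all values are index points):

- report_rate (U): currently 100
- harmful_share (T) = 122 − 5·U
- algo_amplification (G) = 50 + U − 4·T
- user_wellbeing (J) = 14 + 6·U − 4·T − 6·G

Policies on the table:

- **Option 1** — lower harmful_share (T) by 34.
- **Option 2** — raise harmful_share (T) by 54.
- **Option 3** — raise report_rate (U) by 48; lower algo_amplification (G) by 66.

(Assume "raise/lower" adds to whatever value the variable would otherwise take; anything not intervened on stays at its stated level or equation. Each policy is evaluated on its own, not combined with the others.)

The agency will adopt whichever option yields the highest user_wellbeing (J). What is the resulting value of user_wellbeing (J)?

Option 1 (T − 34):
  U = 100
  T = 122 − 5·100 (−34 from intervention) = -412
  G = 50 + 100 − 4·(-412) = 1798
  J = 14 + 6·100 − 4·(-412) − 6·1798 = -8526
Option 2 (T + 54):
  U = 100
  T = 122 − 5·100 (+54 from intervention) = -324
  G = 50 + 100 − 4·(-324) = 1446
  J = 14 + 6·100 − 4·(-324) − 6·1446 = -6766
Option 3 (U + 48, G − 66):
  U = 100 + 48 = 148
  T = 122 − 5·148 = -618
  G = 50 + 148 − 4·(-618) (−66 from intervention) = 2604
  J = 14 + 6·148 − 4·(-618) − 6·2604 = -12250
Comparing — Option 1: J=-8526, Option 2: J=-6766, Option 3: J=-12250. Highest is -6766 (Option 2).

-6766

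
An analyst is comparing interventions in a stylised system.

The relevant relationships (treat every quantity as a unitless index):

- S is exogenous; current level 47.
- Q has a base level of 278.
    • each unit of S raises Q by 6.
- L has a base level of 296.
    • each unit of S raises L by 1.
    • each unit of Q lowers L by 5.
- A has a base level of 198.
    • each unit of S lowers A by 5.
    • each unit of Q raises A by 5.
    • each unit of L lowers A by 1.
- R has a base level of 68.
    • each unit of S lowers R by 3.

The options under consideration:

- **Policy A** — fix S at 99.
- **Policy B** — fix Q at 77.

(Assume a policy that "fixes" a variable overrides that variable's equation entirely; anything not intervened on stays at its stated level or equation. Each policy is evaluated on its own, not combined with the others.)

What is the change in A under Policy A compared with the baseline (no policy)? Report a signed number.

Baseline:
  S = 47
  Q = 278 + 6·47 = 560
  L = 296 + 47 − 5·560 = -2457
  A = 198 − 5·47 + 5·560 − (-2457) = 5220
Policy A (S := 99):
  S = 99
  Q = 278 + 6·99 = 872
  L = 296 + 99 − 5·872 = -3965
  A = 198 − 5·99 + 5·872 − (-3965) = 8028
Change in A: 8028 − 5220 = 2808

2808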